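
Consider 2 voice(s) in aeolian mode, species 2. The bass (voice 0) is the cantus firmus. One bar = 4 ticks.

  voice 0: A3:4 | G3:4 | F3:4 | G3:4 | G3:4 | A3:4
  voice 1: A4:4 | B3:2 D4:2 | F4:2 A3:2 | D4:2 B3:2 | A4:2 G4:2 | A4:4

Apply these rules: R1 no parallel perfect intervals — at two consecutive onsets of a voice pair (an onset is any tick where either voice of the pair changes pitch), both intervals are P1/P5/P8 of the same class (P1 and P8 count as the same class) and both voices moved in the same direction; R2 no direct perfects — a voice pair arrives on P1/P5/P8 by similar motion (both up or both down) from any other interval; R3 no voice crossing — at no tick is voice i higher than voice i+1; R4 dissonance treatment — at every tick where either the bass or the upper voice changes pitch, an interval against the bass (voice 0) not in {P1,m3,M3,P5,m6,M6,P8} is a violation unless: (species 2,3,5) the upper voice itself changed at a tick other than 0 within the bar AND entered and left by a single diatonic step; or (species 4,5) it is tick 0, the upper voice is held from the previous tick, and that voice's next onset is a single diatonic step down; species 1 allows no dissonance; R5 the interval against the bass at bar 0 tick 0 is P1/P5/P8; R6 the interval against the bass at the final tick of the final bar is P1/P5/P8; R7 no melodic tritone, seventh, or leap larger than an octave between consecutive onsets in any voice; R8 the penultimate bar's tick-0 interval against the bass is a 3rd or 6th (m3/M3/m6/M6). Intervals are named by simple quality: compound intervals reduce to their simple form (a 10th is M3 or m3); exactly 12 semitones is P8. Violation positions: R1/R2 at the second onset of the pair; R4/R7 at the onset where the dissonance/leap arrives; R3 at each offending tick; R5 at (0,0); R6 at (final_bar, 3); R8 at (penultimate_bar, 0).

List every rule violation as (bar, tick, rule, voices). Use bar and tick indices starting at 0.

(1, 0, R7, (1,))
(3, 0, R2, (0, 1))
(4, 0, R4, (0, 1))
(4, 0, R7, (1,))
(4, 0, R8, (0, 1))
(5, 0, R1, (0, 1))

bar 0: v0=A3 v1=A4 downbeat P8
bar 1: v0=G3 v1=B3 downbeat M3
bar 2: v0=F3 v1=F4 downbeat P8
bar 3: v0=G3 v1=D4 downbeat P5
bar 4: v0=G3 v1=A4 downbeat M2
bar 5: v0=A3 v1=A4 downbeat P8
  -> R7 @ bar 1 tick 0 v(1,): A4->B3 leap 10st
  -> R2 @ bar 3 tick 0 v(0, 1): F3/A3 M3 -> G3/D4 P5 similar
  -> R4 @ bar 4 tick 0 v(0, 1): G3/A4 M2 untreated
  -> R7 @ bar 4 tick 0 v(1,): B3->A4 leap 10st
  -> R8 @ bar 4 tick 0 v(0, 1): penult M2 not 3rd/6th
  -> R1 @ bar 5 tick 0 v(0, 1): G3/G4 P8 -> A3/A4 P8 similar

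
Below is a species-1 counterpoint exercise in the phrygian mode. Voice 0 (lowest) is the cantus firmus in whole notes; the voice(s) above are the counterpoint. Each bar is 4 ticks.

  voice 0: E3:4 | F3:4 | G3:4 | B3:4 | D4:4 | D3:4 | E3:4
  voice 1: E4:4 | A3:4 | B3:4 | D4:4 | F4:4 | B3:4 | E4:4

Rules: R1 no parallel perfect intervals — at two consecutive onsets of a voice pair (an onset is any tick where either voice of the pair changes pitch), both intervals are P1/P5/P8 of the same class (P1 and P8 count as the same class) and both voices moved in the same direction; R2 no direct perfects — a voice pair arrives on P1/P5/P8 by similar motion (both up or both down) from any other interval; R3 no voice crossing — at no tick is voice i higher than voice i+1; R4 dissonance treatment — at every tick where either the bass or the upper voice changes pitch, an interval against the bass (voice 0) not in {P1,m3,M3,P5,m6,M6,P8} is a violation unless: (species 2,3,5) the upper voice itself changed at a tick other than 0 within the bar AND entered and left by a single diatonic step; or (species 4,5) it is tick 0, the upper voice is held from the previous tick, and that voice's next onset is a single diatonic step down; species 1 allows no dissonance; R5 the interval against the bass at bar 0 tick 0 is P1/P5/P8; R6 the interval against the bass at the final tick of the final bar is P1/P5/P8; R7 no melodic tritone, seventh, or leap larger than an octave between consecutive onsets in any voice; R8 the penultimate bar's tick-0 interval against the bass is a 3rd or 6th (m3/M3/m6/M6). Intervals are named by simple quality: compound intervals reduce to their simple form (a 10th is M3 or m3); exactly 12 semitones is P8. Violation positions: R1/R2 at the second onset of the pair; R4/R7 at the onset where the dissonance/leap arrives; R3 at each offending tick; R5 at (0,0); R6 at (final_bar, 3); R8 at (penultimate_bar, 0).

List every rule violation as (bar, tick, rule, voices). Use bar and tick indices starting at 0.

(5, 0, R7, (1,))
(6, 0, R2, (0, 1))

bar 0: v0=E3 v1=E4 downbeat P8
bar 1: v0=F3 v1=A3 downbeat M3
bar 2: v0=G3 v1=B3 downbeat M3
bar 3: v0=B3 v1=D4 downbeat m3
bar 4: v0=D4 v1=F4 downbeat m3
bar 5: v0=D3 v1=B3 downbeat M6
bar 6: v0=E3 v1=E4 downbeat P8
  -> R7 @ bar 5 tick 0 v(1,): F4->B3 leap 6st
  -> R2 @ bar 6 tick 0 v(0, 1): D3/B3 M6 -> E3/E4 P8 similar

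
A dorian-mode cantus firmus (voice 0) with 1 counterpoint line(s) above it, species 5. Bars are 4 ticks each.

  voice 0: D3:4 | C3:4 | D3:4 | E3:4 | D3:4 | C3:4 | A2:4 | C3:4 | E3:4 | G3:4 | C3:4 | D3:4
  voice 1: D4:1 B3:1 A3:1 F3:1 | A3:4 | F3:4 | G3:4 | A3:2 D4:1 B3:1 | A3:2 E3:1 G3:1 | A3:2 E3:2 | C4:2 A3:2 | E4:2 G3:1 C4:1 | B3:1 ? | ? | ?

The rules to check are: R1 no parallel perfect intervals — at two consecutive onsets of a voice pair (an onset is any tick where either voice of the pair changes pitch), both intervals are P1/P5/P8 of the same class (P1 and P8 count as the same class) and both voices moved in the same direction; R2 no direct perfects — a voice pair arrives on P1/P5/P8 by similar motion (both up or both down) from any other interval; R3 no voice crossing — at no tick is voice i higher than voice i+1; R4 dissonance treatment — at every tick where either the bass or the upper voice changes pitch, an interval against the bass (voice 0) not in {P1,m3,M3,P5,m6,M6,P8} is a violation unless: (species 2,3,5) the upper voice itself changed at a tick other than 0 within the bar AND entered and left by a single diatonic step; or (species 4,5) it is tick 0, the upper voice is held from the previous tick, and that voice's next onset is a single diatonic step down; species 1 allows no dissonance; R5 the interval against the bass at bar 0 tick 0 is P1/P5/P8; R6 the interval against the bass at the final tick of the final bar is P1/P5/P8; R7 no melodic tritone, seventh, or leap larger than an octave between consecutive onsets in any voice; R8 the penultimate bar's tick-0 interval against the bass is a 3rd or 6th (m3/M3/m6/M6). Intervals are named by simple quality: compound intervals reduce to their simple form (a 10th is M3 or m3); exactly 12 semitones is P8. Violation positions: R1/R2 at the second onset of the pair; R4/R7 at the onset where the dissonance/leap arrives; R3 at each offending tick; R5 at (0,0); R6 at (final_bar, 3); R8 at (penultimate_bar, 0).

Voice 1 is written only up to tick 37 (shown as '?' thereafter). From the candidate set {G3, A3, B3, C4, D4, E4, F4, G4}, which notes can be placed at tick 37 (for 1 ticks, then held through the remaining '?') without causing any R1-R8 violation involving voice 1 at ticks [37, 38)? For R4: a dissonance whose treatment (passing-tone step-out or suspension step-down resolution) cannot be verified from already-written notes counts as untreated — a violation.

{B3, D4, E4, G3, G4}

G3: legal
A3: violates R4
B3: legal
C4: violates R4
D4: legal
E4: legal
F4: violates R4,R7
G4: legal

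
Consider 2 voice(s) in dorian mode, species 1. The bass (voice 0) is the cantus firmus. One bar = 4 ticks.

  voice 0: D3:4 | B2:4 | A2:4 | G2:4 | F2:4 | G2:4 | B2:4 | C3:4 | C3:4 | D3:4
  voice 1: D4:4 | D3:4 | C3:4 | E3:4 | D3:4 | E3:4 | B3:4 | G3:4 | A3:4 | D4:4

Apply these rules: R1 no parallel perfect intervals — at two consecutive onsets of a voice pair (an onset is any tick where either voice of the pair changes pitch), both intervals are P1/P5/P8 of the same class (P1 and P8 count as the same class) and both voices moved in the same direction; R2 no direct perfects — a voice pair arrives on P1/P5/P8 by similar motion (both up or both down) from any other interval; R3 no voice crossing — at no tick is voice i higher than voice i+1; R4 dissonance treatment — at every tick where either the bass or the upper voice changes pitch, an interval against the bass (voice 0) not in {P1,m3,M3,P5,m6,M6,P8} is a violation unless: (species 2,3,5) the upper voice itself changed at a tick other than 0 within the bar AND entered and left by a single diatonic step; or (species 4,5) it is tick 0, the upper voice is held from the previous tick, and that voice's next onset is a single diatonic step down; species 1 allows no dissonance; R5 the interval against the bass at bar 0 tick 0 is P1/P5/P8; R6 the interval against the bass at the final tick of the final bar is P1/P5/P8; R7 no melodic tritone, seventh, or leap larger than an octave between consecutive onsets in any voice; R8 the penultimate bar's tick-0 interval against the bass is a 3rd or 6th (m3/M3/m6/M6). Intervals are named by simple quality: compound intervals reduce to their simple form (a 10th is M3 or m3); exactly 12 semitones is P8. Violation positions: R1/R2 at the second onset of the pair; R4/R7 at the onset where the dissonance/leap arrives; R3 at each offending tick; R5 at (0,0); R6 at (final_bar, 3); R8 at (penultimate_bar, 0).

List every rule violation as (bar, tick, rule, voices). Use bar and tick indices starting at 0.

(6, 0, R2, (0, 1))
(9, 0, R2, (0, 1))

bar 0: v0=D3 v1=D4 downbeat P8
bar 1: v0=B2 v1=D3 downbeat m3
bar 2: v0=A2 v1=C3 downbeat m3
bar 3: v0=G2 v1=E3 downbeat M6
bar 4: v0=F2 v1=D3 downbeat M6
bar 5: v0=G2 v1=E3 downbeat M6
bar 6: v0=B2 v1=B3 downbeat P8
bar 7: v0=C3 v1=G3 downbeat P5
bar 8: v0=C3 v1=A3 downbeat M6
bar 9: v0=D3 v1=D4 downbeat P8
  -> R2 @ bar 6 tick 0 v(0, 1): G2/E3 M6 -> B2/B3 P8 similar
  -> R2 @ bar 9 tick 0 v(0, 1): C3/A3 M6 -> D3/D4 P8 similar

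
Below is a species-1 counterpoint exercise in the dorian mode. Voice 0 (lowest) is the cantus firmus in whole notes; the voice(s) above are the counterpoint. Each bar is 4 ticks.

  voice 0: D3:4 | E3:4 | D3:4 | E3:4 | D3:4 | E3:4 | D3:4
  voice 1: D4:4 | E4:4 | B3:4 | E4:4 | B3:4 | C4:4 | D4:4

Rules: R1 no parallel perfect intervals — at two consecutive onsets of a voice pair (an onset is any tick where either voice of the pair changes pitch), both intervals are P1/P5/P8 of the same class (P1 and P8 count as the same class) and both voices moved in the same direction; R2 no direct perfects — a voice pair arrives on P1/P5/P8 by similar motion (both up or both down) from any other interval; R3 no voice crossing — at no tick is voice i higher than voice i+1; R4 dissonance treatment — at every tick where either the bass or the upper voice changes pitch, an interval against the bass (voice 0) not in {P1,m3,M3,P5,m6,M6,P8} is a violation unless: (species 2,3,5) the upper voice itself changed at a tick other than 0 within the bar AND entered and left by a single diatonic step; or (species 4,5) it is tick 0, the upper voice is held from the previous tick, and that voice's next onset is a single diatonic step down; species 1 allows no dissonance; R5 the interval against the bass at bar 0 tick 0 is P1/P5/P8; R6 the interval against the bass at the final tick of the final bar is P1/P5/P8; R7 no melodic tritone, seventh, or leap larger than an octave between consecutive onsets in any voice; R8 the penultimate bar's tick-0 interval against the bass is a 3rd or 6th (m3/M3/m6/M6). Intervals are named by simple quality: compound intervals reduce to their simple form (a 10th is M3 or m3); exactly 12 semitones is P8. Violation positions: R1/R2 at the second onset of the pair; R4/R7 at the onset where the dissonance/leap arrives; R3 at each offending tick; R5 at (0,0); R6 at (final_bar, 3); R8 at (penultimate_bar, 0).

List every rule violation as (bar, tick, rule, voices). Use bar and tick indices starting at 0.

(1, 0, R1, (0, 1))
(3, 0, R2, (0, 1))

bar 0: v0=D3 v1=D4 downbeat P8
bar 1: v0=E3 v1=E4 downbeat P8
bar 2: v0=D3 v1=B3 downbeat M6
bar 3: v0=E3 v1=E4 downbeat P8
bar 4: v0=D3 v1=B3 downbeat M6
bar 5: v0=E3 v1=C4 downbeat m6
bar 6: v0=D3 v1=D4 downbeat P8
  -> R1 @ bar 1 tick 0 v(0, 1): D3/D4 P8 -> E3/E4 P8 similar
  -> R2 @ bar 3 tick 0 v(0, 1): D3/B3 M6 -> E3/E4 P8 similar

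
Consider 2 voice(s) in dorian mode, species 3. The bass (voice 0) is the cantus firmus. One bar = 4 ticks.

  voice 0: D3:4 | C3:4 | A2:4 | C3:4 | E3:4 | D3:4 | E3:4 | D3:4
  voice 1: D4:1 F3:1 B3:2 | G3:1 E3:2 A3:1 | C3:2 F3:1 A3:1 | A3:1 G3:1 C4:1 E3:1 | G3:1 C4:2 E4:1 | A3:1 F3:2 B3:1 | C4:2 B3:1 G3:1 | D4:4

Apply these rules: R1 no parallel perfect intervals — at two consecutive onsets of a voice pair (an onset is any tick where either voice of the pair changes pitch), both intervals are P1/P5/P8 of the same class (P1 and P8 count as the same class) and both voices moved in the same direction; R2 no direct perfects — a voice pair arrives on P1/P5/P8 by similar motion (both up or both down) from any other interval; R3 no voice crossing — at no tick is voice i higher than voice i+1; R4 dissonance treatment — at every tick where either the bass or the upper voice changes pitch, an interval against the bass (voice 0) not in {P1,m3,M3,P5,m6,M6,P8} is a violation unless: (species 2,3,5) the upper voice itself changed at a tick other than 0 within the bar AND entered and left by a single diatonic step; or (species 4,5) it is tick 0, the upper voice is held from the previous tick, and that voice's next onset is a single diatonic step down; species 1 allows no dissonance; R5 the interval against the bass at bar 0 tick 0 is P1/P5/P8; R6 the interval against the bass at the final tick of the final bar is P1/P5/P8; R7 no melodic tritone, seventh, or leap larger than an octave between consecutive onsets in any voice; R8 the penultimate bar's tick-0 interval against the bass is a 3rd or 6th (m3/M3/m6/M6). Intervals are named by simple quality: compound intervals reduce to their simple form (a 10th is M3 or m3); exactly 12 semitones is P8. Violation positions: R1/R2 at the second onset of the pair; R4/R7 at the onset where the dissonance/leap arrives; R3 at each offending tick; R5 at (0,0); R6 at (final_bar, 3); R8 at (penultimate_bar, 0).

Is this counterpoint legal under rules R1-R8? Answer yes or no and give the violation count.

bar 0: v0=D3 v1=D4 (P8)
bar 1: v0=C3 v1=G3 (P5)
bar 2: v0=A2 v1=C3 (m3)
bar 3: v0=C3 v1=A3 (M6)
bar 4: v0=E3 v1=G3 (m3)
bar 5: v0=D3 v1=A3 (P5)
bar 6: v0=E3 v1=C4 (m6)
bar 7: v0=D3 v1=D4 (P8)
  R7 @ bar0.2: F3->B3 leap 6st
  R2 @ bar1.0: D3/B3 M6 -> C3/G3 P5 similar
  R2 @ bar5.0: E3/E4 P8 -> D3/A3 P5 similar
  R7 @ bar5.3: F3->B3 leap 6st

No (4 violations)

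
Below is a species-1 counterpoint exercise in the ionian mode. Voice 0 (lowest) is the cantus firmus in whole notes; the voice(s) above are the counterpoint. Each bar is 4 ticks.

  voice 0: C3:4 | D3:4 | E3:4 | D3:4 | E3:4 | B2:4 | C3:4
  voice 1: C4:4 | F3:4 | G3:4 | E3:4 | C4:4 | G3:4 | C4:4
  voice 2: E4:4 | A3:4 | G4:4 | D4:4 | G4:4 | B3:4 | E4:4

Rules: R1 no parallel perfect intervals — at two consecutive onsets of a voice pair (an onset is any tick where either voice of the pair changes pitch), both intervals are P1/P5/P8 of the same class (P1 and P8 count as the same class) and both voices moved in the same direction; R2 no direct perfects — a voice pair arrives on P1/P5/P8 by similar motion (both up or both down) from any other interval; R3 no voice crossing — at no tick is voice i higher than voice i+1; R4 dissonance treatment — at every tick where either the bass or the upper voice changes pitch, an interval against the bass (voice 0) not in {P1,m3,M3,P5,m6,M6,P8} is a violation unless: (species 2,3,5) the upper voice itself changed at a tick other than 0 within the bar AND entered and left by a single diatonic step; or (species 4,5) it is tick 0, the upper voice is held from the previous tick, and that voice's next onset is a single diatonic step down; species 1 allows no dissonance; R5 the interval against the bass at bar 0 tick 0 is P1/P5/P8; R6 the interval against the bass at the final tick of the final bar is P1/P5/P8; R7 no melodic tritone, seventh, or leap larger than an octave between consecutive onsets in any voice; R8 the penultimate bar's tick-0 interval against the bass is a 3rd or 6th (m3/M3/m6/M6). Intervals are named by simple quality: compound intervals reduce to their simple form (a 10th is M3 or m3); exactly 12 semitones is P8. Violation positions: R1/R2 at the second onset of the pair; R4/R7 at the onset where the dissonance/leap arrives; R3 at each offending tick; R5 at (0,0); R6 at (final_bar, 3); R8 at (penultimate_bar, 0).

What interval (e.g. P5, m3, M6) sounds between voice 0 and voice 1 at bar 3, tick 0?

voice 0=D3 voice 1=E3 -> M2

M2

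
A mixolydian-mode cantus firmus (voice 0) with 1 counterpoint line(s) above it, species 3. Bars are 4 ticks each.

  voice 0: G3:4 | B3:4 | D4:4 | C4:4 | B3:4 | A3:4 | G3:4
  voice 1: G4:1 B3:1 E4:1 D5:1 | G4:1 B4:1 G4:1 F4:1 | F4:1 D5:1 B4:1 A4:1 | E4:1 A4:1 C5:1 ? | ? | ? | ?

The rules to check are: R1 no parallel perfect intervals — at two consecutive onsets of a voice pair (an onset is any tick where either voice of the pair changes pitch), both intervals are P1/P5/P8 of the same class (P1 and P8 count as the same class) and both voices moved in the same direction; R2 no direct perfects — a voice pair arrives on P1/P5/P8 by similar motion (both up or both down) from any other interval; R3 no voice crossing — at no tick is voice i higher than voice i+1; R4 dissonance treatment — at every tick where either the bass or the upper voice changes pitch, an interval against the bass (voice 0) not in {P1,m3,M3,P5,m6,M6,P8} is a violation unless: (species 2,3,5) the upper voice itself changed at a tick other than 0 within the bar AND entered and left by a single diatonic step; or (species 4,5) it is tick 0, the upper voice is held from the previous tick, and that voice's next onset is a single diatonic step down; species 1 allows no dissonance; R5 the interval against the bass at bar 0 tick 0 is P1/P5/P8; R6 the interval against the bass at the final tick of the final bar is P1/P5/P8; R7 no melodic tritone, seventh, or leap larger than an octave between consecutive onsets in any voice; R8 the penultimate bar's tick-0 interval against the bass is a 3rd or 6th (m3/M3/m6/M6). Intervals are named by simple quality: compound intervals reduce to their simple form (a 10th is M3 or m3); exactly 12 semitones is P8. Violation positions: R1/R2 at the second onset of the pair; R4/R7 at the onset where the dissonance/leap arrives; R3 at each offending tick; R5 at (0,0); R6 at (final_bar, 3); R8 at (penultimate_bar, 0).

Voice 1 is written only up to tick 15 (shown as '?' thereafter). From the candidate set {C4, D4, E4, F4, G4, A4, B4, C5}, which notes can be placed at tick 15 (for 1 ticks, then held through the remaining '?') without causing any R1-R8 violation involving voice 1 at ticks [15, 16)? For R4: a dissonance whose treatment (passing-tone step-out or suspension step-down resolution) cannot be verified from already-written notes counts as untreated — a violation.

C4: legal
D4: violates R4,R7
E4: legal
F4: violates R4
G4: legal
A4: legal
B4: violates R4
C5: legal

{A4, C4, C5, E4, G4}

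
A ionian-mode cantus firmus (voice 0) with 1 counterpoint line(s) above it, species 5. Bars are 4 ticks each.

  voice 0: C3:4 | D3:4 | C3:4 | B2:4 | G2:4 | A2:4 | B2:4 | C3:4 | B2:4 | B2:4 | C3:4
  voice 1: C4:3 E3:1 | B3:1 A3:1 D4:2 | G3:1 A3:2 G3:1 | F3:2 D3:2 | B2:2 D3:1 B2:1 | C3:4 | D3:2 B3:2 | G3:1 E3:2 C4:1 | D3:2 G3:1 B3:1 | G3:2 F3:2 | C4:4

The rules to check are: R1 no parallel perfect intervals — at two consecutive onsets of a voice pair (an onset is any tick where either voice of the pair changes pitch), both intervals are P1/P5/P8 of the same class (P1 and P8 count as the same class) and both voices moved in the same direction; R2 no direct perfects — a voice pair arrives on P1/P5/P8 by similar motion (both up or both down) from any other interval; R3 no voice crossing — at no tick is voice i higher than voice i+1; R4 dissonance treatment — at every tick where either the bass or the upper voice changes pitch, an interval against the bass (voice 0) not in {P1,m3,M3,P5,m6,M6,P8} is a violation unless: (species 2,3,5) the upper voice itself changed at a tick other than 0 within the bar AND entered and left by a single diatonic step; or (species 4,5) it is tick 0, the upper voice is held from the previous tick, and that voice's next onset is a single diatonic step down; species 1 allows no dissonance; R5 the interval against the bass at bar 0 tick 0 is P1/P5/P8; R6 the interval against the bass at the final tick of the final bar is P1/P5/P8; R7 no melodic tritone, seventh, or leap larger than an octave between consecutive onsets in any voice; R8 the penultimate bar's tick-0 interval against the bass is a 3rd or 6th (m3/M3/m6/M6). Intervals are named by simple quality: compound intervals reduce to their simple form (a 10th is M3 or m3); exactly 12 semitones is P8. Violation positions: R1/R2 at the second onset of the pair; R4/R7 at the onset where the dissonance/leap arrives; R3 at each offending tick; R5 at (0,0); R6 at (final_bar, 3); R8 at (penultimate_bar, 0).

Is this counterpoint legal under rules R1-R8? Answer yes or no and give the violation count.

bar 0: v0=C3 v1=C4 (P8)
bar 1: v0=D3 v1=B3 (M6)
bar 2: v0=C3 v1=G3 (P5)
bar 3: v0=B2 v1=F3 (TT)
bar 4: v0=G2 v1=B2 (M3)
bar 5: v0=A2 v1=C3 (m3)
bar 6: v0=B2 v1=D3 (m3)
bar 7: v0=C3 v1=G3 (P5)
bar 8: v0=B2 v1=D3 (m3)
bar 9: v0=B2 v1=G3 (m6)
bar 10: v0=C3 v1=C4 (P8)
  R2 @ bar2.0: D3/D4 P8 -> C3/G3 P5 similar
  R4 @ bar3.0: B2/F3 TT untreated
  R7 @ bar8.0: C4->D3 leap 10st
  R4 @ bar9.2: B2/F3 TT untreated
  R2 @ bar10.0: B2/F3 TT -> C3/C4 P8 similar

No (5 violations)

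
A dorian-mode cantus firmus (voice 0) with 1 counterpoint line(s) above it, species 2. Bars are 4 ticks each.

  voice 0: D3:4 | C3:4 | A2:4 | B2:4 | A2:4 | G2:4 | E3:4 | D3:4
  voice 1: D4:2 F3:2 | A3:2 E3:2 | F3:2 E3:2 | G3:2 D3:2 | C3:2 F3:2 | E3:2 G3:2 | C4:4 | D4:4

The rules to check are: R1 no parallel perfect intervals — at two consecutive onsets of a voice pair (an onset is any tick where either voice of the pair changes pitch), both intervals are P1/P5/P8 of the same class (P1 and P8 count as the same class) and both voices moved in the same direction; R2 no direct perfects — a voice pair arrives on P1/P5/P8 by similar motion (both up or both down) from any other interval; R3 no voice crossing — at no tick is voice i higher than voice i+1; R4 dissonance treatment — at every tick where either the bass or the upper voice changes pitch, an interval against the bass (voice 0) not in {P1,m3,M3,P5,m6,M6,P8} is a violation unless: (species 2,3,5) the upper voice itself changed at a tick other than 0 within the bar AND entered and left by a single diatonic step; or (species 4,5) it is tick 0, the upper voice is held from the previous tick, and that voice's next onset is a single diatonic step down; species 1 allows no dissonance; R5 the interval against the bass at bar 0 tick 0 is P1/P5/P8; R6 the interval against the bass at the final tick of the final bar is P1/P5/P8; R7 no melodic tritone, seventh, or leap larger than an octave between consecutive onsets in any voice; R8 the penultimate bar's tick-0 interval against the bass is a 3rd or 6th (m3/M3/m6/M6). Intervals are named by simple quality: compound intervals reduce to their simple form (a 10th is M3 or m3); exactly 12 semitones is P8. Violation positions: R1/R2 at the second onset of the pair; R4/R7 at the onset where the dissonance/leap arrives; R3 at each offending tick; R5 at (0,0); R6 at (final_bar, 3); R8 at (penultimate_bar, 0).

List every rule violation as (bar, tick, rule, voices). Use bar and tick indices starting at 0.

bar 0: v0=D3 v1=D4 downbeat P8
bar 1: v0=C3 v1=A3 downbeat M6
bar 2: v0=A2 v1=F3 downbeat m6
bar 3: v0=B2 v1=G3 downbeat m6
bar 4: v0=A2 v1=C3 downbeat m3
bar 5: v0=G2 v1=E3 downbeat M6
bar 6: v0=E3 v1=C4 downbeat m6
bar 7: v0=D3 v1=D4 downbeat P8

No violations across 8 bars (D3..D3 vs D4..D4).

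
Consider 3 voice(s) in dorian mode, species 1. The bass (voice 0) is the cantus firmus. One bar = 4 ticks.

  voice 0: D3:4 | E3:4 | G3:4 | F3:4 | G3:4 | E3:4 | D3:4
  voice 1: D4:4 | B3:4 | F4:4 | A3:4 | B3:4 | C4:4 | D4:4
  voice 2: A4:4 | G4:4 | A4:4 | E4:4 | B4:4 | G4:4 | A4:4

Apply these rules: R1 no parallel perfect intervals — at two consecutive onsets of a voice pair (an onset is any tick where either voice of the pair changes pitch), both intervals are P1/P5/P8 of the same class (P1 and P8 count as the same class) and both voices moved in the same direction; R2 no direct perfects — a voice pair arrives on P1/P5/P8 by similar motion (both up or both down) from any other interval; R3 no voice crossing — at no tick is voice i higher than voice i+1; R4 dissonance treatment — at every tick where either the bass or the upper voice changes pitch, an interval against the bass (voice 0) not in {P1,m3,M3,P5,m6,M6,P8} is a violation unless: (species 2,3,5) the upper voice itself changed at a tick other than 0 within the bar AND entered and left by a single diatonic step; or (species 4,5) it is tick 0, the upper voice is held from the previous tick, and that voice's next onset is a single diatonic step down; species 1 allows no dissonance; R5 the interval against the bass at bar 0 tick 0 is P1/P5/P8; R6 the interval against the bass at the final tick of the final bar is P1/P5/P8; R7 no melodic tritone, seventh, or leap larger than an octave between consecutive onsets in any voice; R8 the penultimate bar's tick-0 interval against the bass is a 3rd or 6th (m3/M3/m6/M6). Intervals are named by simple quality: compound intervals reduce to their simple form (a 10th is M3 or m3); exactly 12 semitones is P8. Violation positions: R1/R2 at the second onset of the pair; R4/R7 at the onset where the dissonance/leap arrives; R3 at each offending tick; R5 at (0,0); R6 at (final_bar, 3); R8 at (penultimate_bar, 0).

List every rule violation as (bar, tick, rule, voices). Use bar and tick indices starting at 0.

bar 0: v0=D3 v1=D4 v2=A4 downbeat P5
bar 1: v0=E3 v1=B3 v2=G4 downbeat m3
bar 2: v0=G3 v1=F4 v2=A4 downbeat M2
bar 3: v0=F3 v1=A3 v2=E4 downbeat M7
bar 4: v0=G3 v1=B3 v2=B4 downbeat M3
bar 5: v0=E3 v1=C4 v2=G4 downbeat m3
bar 6: v0=D3 v1=D4 v2=A4 downbeat P5
  -> R4 @ bar 2 tick 0 v(0, 1): G3/F4 m7 untreated
  -> R4 @ bar 2 tick 0 v(0, 2): G3/A4 M2 untreated
  -> R7 @ bar 2 tick 0 v(1,): B3->F4 leap 6st
  -> R2 @ bar 3 tick 0 v(1, 2): F4/A4 M3 -> A3/E4 P5 similar
  -> R4 @ bar 3 tick 0 v(0, 2): F3/E4 M7 untreated
  -> R2 @ bar 4 tick 0 v(1, 2): A3/E4 P5 -> B3/B4 P8 similar
  -> R1 @ bar 6 tick 0 v(1, 2): C4/G4 P5 -> D4/A4 P5 similar

(2, 0, R4, (0, 1))
(2, 0, R4, (0, 2))
(2, 0, R7, (1,))
(3, 0, R2, (1, 2))
(3, 0, R4, (0, 2))
(4, 0, R2, (1, 2))
(6, 0, R1, (1, 2))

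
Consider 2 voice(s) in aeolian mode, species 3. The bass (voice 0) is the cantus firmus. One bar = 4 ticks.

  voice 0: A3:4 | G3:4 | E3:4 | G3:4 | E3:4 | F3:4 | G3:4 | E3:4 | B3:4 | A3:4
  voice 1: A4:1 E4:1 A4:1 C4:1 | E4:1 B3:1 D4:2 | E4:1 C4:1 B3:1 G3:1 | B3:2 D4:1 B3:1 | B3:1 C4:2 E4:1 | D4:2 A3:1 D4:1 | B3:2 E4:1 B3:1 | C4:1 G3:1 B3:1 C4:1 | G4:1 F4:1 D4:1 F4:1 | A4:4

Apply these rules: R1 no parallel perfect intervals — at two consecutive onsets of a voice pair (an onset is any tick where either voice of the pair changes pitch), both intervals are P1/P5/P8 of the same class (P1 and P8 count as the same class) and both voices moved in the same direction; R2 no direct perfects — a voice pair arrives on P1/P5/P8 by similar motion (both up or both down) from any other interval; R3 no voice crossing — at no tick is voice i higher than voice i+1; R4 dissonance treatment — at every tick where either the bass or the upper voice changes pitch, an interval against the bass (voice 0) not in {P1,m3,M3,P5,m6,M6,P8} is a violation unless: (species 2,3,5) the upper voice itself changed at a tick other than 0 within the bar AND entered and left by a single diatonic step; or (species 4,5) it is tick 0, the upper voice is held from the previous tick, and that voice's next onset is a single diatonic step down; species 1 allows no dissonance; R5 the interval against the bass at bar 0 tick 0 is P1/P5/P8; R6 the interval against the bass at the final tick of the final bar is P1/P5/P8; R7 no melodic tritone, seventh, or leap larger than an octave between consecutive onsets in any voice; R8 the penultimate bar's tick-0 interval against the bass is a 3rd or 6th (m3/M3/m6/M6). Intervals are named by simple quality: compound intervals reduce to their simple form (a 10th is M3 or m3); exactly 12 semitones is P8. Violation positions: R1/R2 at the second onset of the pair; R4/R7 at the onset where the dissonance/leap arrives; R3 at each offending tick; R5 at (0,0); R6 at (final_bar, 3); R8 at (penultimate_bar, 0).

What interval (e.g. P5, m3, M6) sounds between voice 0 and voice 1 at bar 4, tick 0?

voice 0=E3 voice 1=B3 -> P5

P5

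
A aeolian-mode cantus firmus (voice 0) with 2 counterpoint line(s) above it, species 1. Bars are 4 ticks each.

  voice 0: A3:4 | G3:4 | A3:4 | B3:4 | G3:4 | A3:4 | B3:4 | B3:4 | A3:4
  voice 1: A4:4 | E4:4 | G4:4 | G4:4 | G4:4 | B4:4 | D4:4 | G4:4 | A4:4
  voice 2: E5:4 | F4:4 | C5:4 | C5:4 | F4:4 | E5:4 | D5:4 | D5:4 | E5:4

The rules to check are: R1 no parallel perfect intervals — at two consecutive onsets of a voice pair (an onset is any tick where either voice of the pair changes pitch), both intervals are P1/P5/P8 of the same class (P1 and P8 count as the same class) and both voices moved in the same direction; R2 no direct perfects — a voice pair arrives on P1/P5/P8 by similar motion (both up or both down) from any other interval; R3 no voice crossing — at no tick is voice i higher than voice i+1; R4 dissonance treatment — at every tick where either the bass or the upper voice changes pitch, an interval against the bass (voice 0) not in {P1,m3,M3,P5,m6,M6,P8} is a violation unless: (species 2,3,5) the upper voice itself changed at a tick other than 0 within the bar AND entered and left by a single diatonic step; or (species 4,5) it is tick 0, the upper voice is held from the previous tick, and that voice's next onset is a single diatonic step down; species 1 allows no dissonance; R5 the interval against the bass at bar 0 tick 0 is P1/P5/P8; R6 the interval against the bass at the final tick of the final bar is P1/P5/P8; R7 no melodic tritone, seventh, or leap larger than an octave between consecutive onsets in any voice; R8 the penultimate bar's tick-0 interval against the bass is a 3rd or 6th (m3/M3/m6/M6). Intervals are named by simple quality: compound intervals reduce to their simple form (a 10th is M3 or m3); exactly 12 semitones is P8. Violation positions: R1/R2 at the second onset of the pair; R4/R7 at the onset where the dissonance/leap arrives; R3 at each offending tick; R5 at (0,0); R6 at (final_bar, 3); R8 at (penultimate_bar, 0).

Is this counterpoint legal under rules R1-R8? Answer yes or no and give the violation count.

bar 0: v0=A3 v1=A4 v2=E5 (P5)
bar 1: v0=G3 v1=E4 v2=F4 (m7)
bar 2: v0=A3 v1=G4 v2=C5 (m3)
bar 3: v0=B3 v1=G4 v2=C5 (m2)
bar 4: v0=G3 v1=G4 v2=F4 (m7)
bar 5: v0=A3 v1=B4 v2=E5 (P5)
bar 6: v0=B3 v1=D4 v2=D5 (m3)
bar 7: v0=B3 v1=G4 v2=D5 (m3)
bar 8: v0=A3 v1=A4 v2=E5 (P5)
  R4 @ bar1.0: G3/F4 m7 untreated
  R7 @ bar1.0: E5->F4 leap 11st
  R4 @ bar2.0: A3/G4 m7 untreated
  R4 @ bar3.0: B3/C5 m2 untreated
  R3 @ bar4.0: G4 above F4
  R4 @ bar4.0: G3/F4 m7 untreated
  R3 @ bar4.1: G4 above F4
  R3 @ bar4.2: G4 above F4
  R3 @ bar4.3: G4 above F4
  R2 @ bar5.0: G3/F4 m7 -> A3/E5 P5 similar
  R4 @ bar5.0: A3/B4 M2 untreated
  R7 @ bar5.0: F4->E5 leap 11st
  R2 @ bar6.0: B4/E5 P4 -> D4/D5 P8 similar
  R1 @ bar8.0: G4/D5 P5 -> A4/E5 P5 similar

No (14 violations)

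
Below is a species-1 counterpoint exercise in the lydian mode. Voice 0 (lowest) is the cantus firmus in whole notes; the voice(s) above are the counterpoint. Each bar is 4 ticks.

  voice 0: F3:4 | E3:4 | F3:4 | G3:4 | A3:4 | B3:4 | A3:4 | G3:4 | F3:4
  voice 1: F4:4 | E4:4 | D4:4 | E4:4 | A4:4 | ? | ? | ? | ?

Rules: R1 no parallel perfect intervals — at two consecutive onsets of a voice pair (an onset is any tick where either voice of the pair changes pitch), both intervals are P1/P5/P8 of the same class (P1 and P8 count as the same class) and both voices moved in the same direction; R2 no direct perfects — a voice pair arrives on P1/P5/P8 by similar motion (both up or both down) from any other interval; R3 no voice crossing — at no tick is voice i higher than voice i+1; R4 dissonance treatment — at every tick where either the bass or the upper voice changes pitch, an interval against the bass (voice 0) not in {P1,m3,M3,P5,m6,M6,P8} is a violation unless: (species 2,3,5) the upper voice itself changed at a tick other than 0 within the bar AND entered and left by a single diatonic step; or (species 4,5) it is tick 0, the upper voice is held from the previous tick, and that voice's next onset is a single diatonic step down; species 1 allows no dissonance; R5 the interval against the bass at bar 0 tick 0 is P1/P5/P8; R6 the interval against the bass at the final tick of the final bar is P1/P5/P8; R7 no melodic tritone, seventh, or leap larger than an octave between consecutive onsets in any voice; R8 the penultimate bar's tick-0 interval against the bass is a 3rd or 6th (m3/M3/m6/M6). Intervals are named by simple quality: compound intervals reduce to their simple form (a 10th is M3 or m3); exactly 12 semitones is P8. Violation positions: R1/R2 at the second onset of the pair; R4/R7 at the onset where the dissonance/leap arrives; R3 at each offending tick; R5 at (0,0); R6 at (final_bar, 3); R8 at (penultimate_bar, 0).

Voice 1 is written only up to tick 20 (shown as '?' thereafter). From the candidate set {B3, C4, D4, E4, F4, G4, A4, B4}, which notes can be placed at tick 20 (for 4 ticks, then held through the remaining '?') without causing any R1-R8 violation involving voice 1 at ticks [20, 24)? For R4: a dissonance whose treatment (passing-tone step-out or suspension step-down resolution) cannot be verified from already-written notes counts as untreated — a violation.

{D4, G4}

B3: violates R7
C4: violates R4
D4: legal
E4: violates R4
F4: violates R4
G4: legal
A4: violates R4
B4: violates R1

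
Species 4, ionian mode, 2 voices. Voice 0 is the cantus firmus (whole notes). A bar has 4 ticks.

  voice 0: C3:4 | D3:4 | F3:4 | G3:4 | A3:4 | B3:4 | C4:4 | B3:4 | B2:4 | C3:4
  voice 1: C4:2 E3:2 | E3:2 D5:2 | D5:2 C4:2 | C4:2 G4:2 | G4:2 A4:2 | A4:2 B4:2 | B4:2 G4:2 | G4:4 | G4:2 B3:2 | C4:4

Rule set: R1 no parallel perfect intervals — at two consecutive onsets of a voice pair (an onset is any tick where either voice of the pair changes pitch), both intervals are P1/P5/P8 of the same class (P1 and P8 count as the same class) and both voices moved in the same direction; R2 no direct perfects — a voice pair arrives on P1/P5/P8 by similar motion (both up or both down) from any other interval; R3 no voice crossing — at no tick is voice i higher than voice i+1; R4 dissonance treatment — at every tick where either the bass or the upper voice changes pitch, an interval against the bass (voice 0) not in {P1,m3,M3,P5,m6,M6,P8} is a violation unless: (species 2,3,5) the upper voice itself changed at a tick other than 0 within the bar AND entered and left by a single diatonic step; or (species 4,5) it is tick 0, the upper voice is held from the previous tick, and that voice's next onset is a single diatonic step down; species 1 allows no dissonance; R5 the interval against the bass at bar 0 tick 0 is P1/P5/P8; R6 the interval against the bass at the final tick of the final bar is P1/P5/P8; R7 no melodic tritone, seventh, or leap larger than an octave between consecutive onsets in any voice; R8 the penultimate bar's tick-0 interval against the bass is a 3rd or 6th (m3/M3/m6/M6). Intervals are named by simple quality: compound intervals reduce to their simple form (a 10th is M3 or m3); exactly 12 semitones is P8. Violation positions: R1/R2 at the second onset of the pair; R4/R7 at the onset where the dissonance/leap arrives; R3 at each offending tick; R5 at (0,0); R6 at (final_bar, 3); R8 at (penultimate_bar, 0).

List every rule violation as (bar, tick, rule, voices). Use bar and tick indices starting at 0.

(1, 0, R4, (0, 1))
(1, 2, R7, (1,))
(2, 2, R7, (1,))
(3, 0, R4, (0, 1))
(4, 0, R4, (0, 1))
(5, 0, R4, (0, 1))
(6, 0, R4, (0, 1))
(9, 0, R1, (0, 1))

bar 0: v0=C3 v1=C4 downbeat P8
bar 1: v0=D3 v1=E3 downbeat M2
bar 2: v0=F3 v1=D5 downbeat M6
bar 3: v0=G3 v1=C4 downbeat P4
bar 4: v0=A3 v1=G4 downbeat m7
bar 5: v0=B3 v1=A4 downbeat m7
bar 6: v0=C4 v1=B4 downbeat M7
bar 7: v0=B3 v1=G4 downbeat m6
bar 8: v0=B2 v1=G4 downbeat m6
bar 9: v0=C3 v1=C4 downbeat P8
  -> R4 @ bar 1 tick 0 v(0, 1): D3/E3 M2 untreated
  -> R7 @ bar 1 tick 2 v(1,): E3->D5 leap 22st
  -> R7 @ bar 2 tick 2 v(1,): D5->C4 leap 14st
  -> R4 @ bar 3 tick 0 v(0, 1): G3/C4 P4 untreated
  -> R4 @ bar 4 tick 0 v(0, 1): A3/G4 m7 untreated
  -> R4 @ bar 5 tick 0 v(0, 1): B3/A4 m7 untreated
  -> R4 @ bar 6 tick 0 v(0, 1): C4/B4 M7 untreated
  -> R1 @ bar 9 tick 0 v(0, 1): B2/B3 P8 -> C3/C4 P8 similar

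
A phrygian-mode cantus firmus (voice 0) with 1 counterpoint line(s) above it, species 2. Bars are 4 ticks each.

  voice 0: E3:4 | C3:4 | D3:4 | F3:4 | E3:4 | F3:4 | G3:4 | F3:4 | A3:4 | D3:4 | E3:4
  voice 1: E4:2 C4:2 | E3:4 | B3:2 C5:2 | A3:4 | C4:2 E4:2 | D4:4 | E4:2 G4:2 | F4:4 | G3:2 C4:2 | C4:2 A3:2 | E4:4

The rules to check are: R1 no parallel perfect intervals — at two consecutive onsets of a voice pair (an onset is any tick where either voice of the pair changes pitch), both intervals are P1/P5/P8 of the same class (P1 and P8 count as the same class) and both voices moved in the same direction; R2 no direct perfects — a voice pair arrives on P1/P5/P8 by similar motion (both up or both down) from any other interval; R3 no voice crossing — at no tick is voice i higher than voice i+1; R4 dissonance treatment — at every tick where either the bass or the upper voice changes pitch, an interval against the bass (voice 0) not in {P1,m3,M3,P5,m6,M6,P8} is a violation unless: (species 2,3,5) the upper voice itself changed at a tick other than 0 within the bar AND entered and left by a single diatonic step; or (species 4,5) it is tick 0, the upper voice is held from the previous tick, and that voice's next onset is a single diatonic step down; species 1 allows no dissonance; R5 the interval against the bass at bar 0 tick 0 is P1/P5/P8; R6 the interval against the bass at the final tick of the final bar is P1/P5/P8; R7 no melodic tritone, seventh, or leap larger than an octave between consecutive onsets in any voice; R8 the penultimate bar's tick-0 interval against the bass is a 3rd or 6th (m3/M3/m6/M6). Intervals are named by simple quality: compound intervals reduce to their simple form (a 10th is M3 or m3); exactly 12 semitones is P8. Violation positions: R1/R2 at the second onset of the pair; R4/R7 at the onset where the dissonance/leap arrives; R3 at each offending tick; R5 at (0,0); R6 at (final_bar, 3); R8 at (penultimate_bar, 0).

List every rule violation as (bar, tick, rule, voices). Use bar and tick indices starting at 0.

(2, 2, R4, (0, 1))
(2, 2, R7, (1,))
(3, 0, R7, (1,))
(7, 0, R1, (0, 1))
(8, 0, R3, (0, 1))
(8, 0, R4, (0, 1))
(8, 0, R7, (1,))
(8, 1, R3, (0, 1))
(9, 0, R4, (0, 1))
(9, 0, R8, (0, 1))
(10, 0, R2, (0, 1))

bar 0: v0=E3 v1=E4 downbeat P8
bar 1: v0=C3 v1=E3 downbeat M3
bar 2: v0=D3 v1=B3 downbeat M6
bar 3: v0=F3 v1=A3 downbeat M3
bar 4: v0=E3 v1=C4 downbeat m6
bar 5: v0=F3 v1=D4 downbeat M6
bar 6: v0=G3 v1=E4 downbeat M6
bar 7: v0=F3 v1=F4 downbeat P8
bar 8: v0=A3 v1=G3 downbeat M2
bar 9: v0=D3 v1=C4 downbeat m7
bar 10: v0=E3 v1=E4 downbeat P8
  -> R4 @ bar 2 tick 2 v(0, 1): D3/C5 m7 untreated
  -> R7 @ bar 2 tick 2 v(1,): B3->C5 leap 13st
  -> R7 @ bar 3 tick 0 v(1,): C5->A3 leap 15st
  -> R1 @ bar 7 tick 0 v(0, 1): G3/G4 P8 -> F3/F4 P8 similar
  -> R3 @ bar 8 tick 0 v(0, 1): A3 above G3
  -> R4 @ bar 8 tick 0 v(0, 1): A3/G3 M2 untreated
  -> R7 @ bar 8 tick 0 v(1,): F4->G3 leap 10st
  -> R3 @ bar 8 tick 1 v(0, 1): A3 above G3
  -> R4 @ bar 9 tick 0 v(0, 1): D3/C4 m7 untreated
  -> R8 @ bar 9 tick 0 v(0, 1): penult m7 not 3rd/6th
  -> R2 @ bar 10 tick 0 v(0, 1): D3/A3 P5 -> E3/E4 P8 similar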